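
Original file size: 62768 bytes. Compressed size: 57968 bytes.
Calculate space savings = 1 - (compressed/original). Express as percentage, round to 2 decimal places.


ratio = compressed/original = 57968/62768 = 0.923528
savings = 1 - ratio = 1 - 0.923528 = 0.076472
as a percentage: 0.076472 * 100 = 7.65%

Space savings = 1 - 57968/62768 = 7.65%


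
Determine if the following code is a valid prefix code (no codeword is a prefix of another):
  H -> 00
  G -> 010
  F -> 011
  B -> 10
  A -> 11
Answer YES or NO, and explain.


Checking each pair (does one codeword prefix another?):
  H='00' vs G='010': no prefix
  H='00' vs F='011': no prefix
  H='00' vs B='10': no prefix
  H='00' vs A='11': no prefix
  G='010' vs H='00': no prefix
  G='010' vs F='011': no prefix
  G='010' vs B='10': no prefix
  G='010' vs A='11': no prefix
  F='011' vs H='00': no prefix
  F='011' vs G='010': no prefix
  F='011' vs B='10': no prefix
  F='011' vs A='11': no prefix
  B='10' vs H='00': no prefix
  B='10' vs G='010': no prefix
  B='10' vs F='011': no prefix
  B='10' vs A='11': no prefix
  A='11' vs H='00': no prefix
  A='11' vs G='010': no prefix
  A='11' vs F='011': no prefix
  A='11' vs B='10': no prefix
No violation found over all pairs.

YES -- this is a valid prefix code. No codeword is a prefix of any other codeword.


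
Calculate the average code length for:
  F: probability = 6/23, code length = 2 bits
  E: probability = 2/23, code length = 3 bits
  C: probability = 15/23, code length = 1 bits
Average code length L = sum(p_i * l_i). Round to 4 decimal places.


Weighted contributions p_i * l_i:
  F: (6/23) * 2 = 12/23
  E: (2/23) * 3 = 6/23
  C: (15/23) * 1 = 15/23
Sum = (12 + 6 + 15)/23 = 33/23

L = 33/23 = 1.4348 bits/symbol


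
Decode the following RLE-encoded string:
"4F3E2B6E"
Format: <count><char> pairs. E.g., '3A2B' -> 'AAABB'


Expanding each <count><char> pair:
  4F -> 'FFFF'
  3E -> 'EEE'
  2B -> 'BB'
  6E -> 'EEEEEE'

Decoded = FFFFEEEBBEEEEEE


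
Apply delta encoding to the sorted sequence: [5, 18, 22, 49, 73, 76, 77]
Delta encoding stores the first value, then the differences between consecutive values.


First value: 5
Deltas:
  18 - 5 = 13
  22 - 18 = 4
  49 - 22 = 27
  73 - 49 = 24
  76 - 73 = 3
  77 - 76 = 1


Delta encoded: [5, 13, 4, 27, 24, 3, 1]


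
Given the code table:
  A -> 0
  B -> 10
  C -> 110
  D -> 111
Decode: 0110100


Decoding:
0 -> A
110 -> C
10 -> B
0 -> A


Result: ACBA


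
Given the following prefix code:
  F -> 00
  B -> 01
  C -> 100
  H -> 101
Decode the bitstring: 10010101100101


Decoding step by step:
Bits 100 -> C
Bits 101 -> H
Bits 01 -> B
Bits 100 -> C
Bits 101 -> H


Decoded message: CHBCH


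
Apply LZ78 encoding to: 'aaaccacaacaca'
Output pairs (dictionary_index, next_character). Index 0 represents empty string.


LZ78 encoding steps:
Dictionary: {0: ''}
Step 1: w='' (idx 0), next='a' -> output (0, 'a'), add 'a' as idx 1
Step 2: w='a' (idx 1), next='a' -> output (1, 'a'), add 'aa' as idx 2
Step 3: w='' (idx 0), next='c' -> output (0, 'c'), add 'c' as idx 3
Step 4: w='c' (idx 3), next='a' -> output (3, 'a'), add 'ca' as idx 4
Step 5: w='ca' (idx 4), next='a' -> output (4, 'a'), add 'caa' as idx 5
Step 6: w='ca' (idx 4), next='c' -> output (4, 'c'), add 'cac' as idx 6
Step 7: w='a' (idx 1), end of input -> output (1, '')


Encoded: [(0, 'a'), (1, 'a'), (0, 'c'), (3, 'a'), (4, 'a'), (4, 'c'), (1, '')]


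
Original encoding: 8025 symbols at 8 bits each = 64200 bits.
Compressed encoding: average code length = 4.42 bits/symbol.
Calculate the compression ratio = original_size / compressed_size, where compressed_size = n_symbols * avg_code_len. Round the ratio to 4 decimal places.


original_size = n_symbols * orig_bits = 8025 * 8 = 64200 bits
compressed_size = n_symbols * avg_code_len = 8025 * 4.42 = 35470.5 bits
ratio = original_size / compressed_size = 64200 / 35470.5 = 1.81

Compression ratio = 1.81


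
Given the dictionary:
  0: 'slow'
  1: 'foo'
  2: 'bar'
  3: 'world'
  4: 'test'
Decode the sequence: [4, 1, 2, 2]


Look up each index in the dictionary:
  4 -> 'test'
  1 -> 'foo'
  2 -> 'bar'
  2 -> 'bar'

Decoded: "test foo bar bar"


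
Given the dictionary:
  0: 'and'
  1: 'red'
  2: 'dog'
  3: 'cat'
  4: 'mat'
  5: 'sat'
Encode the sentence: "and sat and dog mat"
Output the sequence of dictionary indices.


Look up each word in the dictionary:
  'and' -> 0
  'sat' -> 5
  'and' -> 0
  'dog' -> 2
  'mat' -> 4

Encoded: [0, 5, 0, 2, 4]


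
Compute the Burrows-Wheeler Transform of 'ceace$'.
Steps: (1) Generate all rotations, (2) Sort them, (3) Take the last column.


Rotations (sorted):
  0: $ceace -> last char: e
  1: ace$ce -> last char: e
  2: ce$cea -> last char: a
  3: ceace$ -> last char: $
  4: e$ceac -> last char: c
  5: eace$c -> last char: c


BWT = eea$cc


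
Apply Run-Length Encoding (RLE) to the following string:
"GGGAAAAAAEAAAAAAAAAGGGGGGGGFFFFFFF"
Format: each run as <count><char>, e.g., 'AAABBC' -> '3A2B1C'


Scanning runs left to right:
  i=0: run of 'G' x 3 -> '3G'
  i=3: run of 'A' x 6 -> '6A'
  i=9: run of 'E' x 1 -> '1E'
  i=10: run of 'A' x 9 -> '9A'
  i=19: run of 'G' x 8 -> '8G'
  i=27: run of 'F' x 7 -> '7F'

RLE = 3G6A1E9A8G7F


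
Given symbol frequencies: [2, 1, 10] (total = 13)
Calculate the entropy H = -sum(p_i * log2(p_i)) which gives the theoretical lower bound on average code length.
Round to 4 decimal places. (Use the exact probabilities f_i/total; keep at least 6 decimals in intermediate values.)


Per-symbol terms -p_i * log2(p_i) with p_i = f_i/13:
  p = 2/13 = 0.153846: log2(p) = -2.700440, -p*log2(p) = 0.415452
  p = 1/13 = 0.076923: log2(p) = -3.700440, -p*log2(p) = 0.284649
  p = 10/13 = 0.769231: log2(p) = -0.378512, -p*log2(p) = 0.291163
H = 0.415452 + 0.284649 + 0.291163 = 0.991264

H = 0.9913 bits/symbol


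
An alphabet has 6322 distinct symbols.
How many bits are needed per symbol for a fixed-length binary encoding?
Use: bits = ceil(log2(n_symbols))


log2(6322) = 12.6262
Bracket: 2^12 = 4096 < 6322 <= 2^13 = 8192
So ceil(log2(6322)) = 13

bits = ceil(log2(6322)) = ceil(12.6262) = 13 bits


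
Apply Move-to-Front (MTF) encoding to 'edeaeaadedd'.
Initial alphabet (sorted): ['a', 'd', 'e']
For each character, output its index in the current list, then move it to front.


MTF encoding:
'e': index 2 in ['a', 'd', 'e'] -> ['e', 'a', 'd']
'd': index 2 in ['e', 'a', 'd'] -> ['d', 'e', 'a']
'e': index 1 in ['d', 'e', 'a'] -> ['e', 'd', 'a']
'a': index 2 in ['e', 'd', 'a'] -> ['a', 'e', 'd']
'e': index 1 in ['a', 'e', 'd'] -> ['e', 'a', 'd']
'a': index 1 in ['e', 'a', 'd'] -> ['a', 'e', 'd']
'a': index 0 in ['a', 'e', 'd'] -> ['a', 'e', 'd']
'd': index 2 in ['a', 'e', 'd'] -> ['d', 'a', 'e']
'e': index 2 in ['d', 'a', 'e'] -> ['e', 'd', 'a']
'd': index 1 in ['e', 'd', 'a'] -> ['d', 'e', 'a']
'd': index 0 in ['d', 'e', 'a'] -> ['d', 'e', 'a']


Output: [2, 2, 1, 2, 1, 1, 0, 2, 2, 1, 0]


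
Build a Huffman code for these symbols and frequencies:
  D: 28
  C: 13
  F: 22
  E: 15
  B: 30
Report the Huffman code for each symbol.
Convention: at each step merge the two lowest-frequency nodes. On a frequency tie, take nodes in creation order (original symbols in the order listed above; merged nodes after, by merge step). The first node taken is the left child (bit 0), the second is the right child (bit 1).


Huffman tree construction:
Step 1: Merge C(13) + E(15) = 28
Step 2: Merge F(22) + D(28) = 50
Step 3: Merge (C+E)(28) + B(30) = 58
Step 4: Merge (F+D)(50) + ((C+E)+B)(58) = 108
Read each symbol's code off the tree from the root (left child = 0, right child = 1).

Codes:
  D: 01 (length 2)
  C: 100 (length 3)
  F: 00 (length 2)
  E: 101 (length 3)
  B: 11 (length 2)
Average code length: 244/108 = 2.2593 bits/symbol


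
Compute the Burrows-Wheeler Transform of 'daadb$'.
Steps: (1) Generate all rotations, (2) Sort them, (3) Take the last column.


Rotations (sorted):
  0: $daadb -> last char: b
  1: aadb$d -> last char: d
  2: adb$da -> last char: a
  3: b$daad -> last char: d
  4: daadb$ -> last char: $
  5: db$daa -> last char: a


BWT = bdad$a


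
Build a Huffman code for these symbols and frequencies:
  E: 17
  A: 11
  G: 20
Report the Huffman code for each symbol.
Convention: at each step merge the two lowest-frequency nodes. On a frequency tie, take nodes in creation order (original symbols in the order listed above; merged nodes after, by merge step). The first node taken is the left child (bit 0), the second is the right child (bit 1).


Huffman tree construction:
Step 1: Merge A(11) + E(17) = 28
Step 2: Merge G(20) + (A+E)(28) = 48
Read each symbol's code off the tree from the root (left child = 0, right child = 1).

Codes:
  E: 11 (length 2)
  A: 10 (length 2)
  G: 0 (length 1)
Average code length: 76/48 = 1.5833 bits/symbol


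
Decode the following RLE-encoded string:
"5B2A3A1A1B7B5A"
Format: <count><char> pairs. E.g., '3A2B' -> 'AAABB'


Expanding each <count><char> pair:
  5B -> 'BBBBB'
  2A -> 'AA'
  3A -> 'AAA'
  1A -> 'A'
  1B -> 'B'
  7B -> 'BBBBBBB'
  5A -> 'AAAAA'

Decoded = BBBBBAAAAAABBBBBBBBAAAAA


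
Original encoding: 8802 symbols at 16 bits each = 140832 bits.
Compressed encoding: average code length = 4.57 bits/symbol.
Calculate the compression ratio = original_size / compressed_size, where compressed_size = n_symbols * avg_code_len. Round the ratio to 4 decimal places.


original_size = n_symbols * orig_bits = 8802 * 16 = 140832 bits
compressed_size = n_symbols * avg_code_len = 8802 * 4.57 = 40225.14 bits
ratio = original_size / compressed_size = 140832 / 40225.14 = 3.5011

Compression ratio = 3.5011


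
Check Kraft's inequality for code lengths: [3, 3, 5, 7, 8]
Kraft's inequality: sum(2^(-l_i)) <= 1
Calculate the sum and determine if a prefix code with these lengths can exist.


Sum = 2^(-3) + 2^(-3) + 2^(-5) + 2^(-7) + 2^(-8)
    = 0.125 + 0.125 + 0.03125 + 0.0078125 + 0.00390625
    = 75/256 = 0.29296875
Since 0.29296875 <= 1, Kraft's inequality IS satisfied.
A prefix code with these lengths CAN exist.

Kraft sum = 0.29296875. Satisfied.


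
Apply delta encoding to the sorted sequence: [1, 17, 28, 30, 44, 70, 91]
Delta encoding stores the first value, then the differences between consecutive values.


First value: 1
Deltas:
  17 - 1 = 16
  28 - 17 = 11
  30 - 28 = 2
  44 - 30 = 14
  70 - 44 = 26
  91 - 70 = 21


Delta encoded: [1, 16, 11, 2, 14, 26, 21]


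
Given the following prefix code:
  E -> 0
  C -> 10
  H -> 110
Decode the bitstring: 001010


Decoding step by step:
Bits 0 -> E
Bits 0 -> E
Bits 10 -> C
Bits 10 -> C


Decoded message: EECC


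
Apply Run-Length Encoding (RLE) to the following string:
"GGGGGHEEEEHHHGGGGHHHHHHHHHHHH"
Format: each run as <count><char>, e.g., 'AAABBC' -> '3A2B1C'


Scanning runs left to right:
  i=0: run of 'G' x 5 -> '5G'
  i=5: run of 'H' x 1 -> '1H'
  i=6: run of 'E' x 4 -> '4E'
  i=10: run of 'H' x 3 -> '3H'
  i=13: run of 'G' x 4 -> '4G'
  i=17: run of 'H' x 12 -> '12H'

RLE = 5G1H4E3H4G12H


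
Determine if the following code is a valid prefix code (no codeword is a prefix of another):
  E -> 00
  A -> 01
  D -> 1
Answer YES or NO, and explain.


Checking each pair (does one codeword prefix another?):
  E='00' vs A='01': no prefix
  E='00' vs D='1': no prefix
  A='01' vs E='00': no prefix
  A='01' vs D='1': no prefix
  D='1' vs E='00': no prefix
  D='1' vs A='01': no prefix
No violation found over all pairs.

YES -- this is a valid prefix code. No codeword is a prefix of any other codeword.


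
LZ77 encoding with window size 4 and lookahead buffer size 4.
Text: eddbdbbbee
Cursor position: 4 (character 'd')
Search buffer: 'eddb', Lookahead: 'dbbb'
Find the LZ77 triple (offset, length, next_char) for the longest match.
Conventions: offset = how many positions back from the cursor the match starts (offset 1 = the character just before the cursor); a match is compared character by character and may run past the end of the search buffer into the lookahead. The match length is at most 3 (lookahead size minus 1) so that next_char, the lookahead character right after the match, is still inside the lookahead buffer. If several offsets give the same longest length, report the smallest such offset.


Try each offset into the search buffer:
  offset=1 (pos 3, char 'b'): match length 0
  offset=2 (pos 2, char 'd'): match length 2
  offset=3 (pos 1, char 'd'): match length 1
  offset=4 (pos 0, char 'e'): match length 0
Longest match has length 2 at offset 2.
next_char = character at position 4 + 2 = 6 -> 'b'

Best match: offset=2, length=2 (matching 'db' starting at position 2)
LZ77 triple: (2, 2, 'b')


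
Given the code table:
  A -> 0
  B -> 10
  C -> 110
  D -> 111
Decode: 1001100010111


Decoding:
10 -> B
0 -> A
110 -> C
0 -> A
0 -> A
10 -> B
111 -> D


Result: BACAABD


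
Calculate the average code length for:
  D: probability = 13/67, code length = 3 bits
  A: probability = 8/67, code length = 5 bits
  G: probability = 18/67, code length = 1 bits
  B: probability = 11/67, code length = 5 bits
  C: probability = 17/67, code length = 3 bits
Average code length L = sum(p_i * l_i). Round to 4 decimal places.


Weighted contributions p_i * l_i:
  D: (13/67) * 3 = 39/67
  A: (8/67) * 5 = 40/67
  G: (18/67) * 1 = 18/67
  B: (11/67) * 5 = 55/67
  C: (17/67) * 3 = 51/67
Sum = (39 + 40 + 18 + 55 + 51)/67 = 203/67

L = 203/67 = 3.0299 bits/symbol


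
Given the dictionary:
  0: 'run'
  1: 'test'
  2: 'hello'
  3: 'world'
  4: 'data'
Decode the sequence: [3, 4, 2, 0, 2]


Look up each index in the dictionary:
  3 -> 'world'
  4 -> 'data'
  2 -> 'hello'
  0 -> 'run'
  2 -> 'hello'

Decoded: "world data hello run hello"


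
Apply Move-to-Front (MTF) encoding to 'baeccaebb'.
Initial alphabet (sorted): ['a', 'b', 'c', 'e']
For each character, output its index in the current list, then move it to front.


MTF encoding:
'b': index 1 in ['a', 'b', 'c', 'e'] -> ['b', 'a', 'c', 'e']
'a': index 1 in ['b', 'a', 'c', 'e'] -> ['a', 'b', 'c', 'e']
'e': index 3 in ['a', 'b', 'c', 'e'] -> ['e', 'a', 'b', 'c']
'c': index 3 in ['e', 'a', 'b', 'c'] -> ['c', 'e', 'a', 'b']
'c': index 0 in ['c', 'e', 'a', 'b'] -> ['c', 'e', 'a', 'b']
'a': index 2 in ['c', 'e', 'a', 'b'] -> ['a', 'c', 'e', 'b']
'e': index 2 in ['a', 'c', 'e', 'b'] -> ['e', 'a', 'c', 'b']
'b': index 3 in ['e', 'a', 'c', 'b'] -> ['b', 'e', 'a', 'c']
'b': index 0 in ['b', 'e', 'a', 'c'] -> ['b', 'e', 'a', 'c']


Output: [1, 1, 3, 3, 0, 2, 2, 3, 0]


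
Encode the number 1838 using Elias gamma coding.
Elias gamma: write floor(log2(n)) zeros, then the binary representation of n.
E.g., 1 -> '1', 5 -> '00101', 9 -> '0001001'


num_bits = floor(log2(1838)) + 1 = 11
leading_zeros = num_bits - 1 = 10
binary(1838) = 11100101110

Elias gamma(1838) = '0000000000' + '11100101110' = 000000000011100101110 (21 bits)


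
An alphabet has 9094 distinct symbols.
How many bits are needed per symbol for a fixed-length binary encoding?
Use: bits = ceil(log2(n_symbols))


log2(9094) = 13.1507
Bracket: 2^13 = 8192 < 9094 <= 2^14 = 16384
So ceil(log2(9094)) = 14

bits = ceil(log2(9094)) = ceil(13.1507) = 14 bits


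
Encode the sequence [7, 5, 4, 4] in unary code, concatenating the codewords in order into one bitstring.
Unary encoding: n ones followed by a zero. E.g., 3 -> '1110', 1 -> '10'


Encode each number as n ones followed by a terminating 0:
  7 -> 11111110 (8 bits)
  5 -> 111110 (6 bits)
  4 -> 11110 (5 bits)
  4 -> 11110 (5 bits)
Total length = 8 + 6 + 5 + 5 = 24 bits.

Unary([7, 5, 4, 4]) = 111111101111101111011110 (24 bits)


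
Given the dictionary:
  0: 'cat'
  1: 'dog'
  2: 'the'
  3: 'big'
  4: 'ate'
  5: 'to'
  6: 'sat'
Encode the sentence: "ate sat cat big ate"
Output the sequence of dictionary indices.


Look up each word in the dictionary:
  'ate' -> 4
  'sat' -> 6
  'cat' -> 0
  'big' -> 3
  'ate' -> 4

Encoded: [4, 6, 0, 3, 4]


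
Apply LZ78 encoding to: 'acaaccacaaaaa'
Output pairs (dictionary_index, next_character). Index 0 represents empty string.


LZ78 encoding steps:
Dictionary: {0: ''}
Step 1: w='' (idx 0), next='a' -> output (0, 'a'), add 'a' as idx 1
Step 2: w='' (idx 0), next='c' -> output (0, 'c'), add 'c' as idx 2
Step 3: w='a' (idx 1), next='a' -> output (1, 'a'), add 'aa' as idx 3
Step 4: w='c' (idx 2), next='c' -> output (2, 'c'), add 'cc' as idx 4
Step 5: w='a' (idx 1), next='c' -> output (1, 'c'), add 'ac' as idx 5
Step 6: w='aa' (idx 3), next='a' -> output (3, 'a'), add 'aaa' as idx 6
Step 7: w='aa' (idx 3), end of input -> output (3, '')


Encoded: [(0, 'a'), (0, 'c'), (1, 'a'), (2, 'c'), (1, 'c'), (3, 'a'), (3, '')]


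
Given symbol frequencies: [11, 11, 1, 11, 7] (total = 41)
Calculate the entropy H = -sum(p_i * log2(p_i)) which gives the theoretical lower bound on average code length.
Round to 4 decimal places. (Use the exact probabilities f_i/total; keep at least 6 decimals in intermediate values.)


Per-symbol terms -p_i * log2(p_i) with p_i = f_i/41:
  p = 11/41 = 0.268293: log2(p) = -1.898120, -p*log2(p) = 0.509252
  p = 11/41 = 0.268293: log2(p) = -1.898120, -p*log2(p) = 0.509252
  p = 1/41 = 0.024390: log2(p) = -5.357552, -p*log2(p) = 0.130672
  p = 11/41 = 0.268293: log2(p) = -1.898120, -p*log2(p) = 0.509252
  p = 7/41 = 0.170732: log2(p) = -2.550197, -p*log2(p) = 0.435400
H = 0.509252 + 0.509252 + 0.130672 + 0.509252 + 0.435400 = 2.093828

H = 2.0938 bits/symbol


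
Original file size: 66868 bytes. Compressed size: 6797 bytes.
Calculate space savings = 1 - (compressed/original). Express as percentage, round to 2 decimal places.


ratio = compressed/original = 6797/66868 = 0.101648
savings = 1 - ratio = 1 - 0.101648 = 0.898352
as a percentage: 0.898352 * 100 = 89.84%

Space savings = 1 - 6797/66868 = 89.84%


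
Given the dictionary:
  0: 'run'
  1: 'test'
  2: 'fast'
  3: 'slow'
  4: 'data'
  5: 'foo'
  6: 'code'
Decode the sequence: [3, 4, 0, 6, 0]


Look up each index in the dictionary:
  3 -> 'slow'
  4 -> 'data'
  0 -> 'run'
  6 -> 'code'
  0 -> 'run'

Decoded: "slow data run code run"


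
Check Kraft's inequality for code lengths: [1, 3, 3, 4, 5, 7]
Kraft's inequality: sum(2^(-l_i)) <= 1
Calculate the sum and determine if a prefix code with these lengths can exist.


Sum = 2^(-1) + 2^(-3) + 2^(-3) + 2^(-4) + 2^(-5) + 2^(-7)
    = 0.5 + 0.125 + 0.125 + 0.0625 + 0.03125 + 0.0078125
    = 109/128 = 0.8515625
Since 0.8515625 <= 1, Kraft's inequality IS satisfied.
A prefix code with these lengths CAN exist.

Kraft sum = 0.8515625. Satisfied.


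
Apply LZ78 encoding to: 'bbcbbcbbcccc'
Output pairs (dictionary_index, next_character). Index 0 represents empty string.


LZ78 encoding steps:
Dictionary: {0: ''}
Step 1: w='' (idx 0), next='b' -> output (0, 'b'), add 'b' as idx 1
Step 2: w='b' (idx 1), next='c' -> output (1, 'c'), add 'bc' as idx 2
Step 3: w='b' (idx 1), next='b' -> output (1, 'b'), add 'bb' as idx 3
Step 4: w='' (idx 0), next='c' -> output (0, 'c'), add 'c' as idx 4
Step 5: w='bb' (idx 3), next='c' -> output (3, 'c'), add 'bbc' as idx 5
Step 6: w='c' (idx 4), next='c' -> output (4, 'c'), add 'cc' as idx 6
Step 7: w='c' (idx 4), end of input -> output (4, '')


Encoded: [(0, 'b'), (1, 'c'), (1, 'b'), (0, 'c'), (3, 'c'), (4, 'c'), (4, '')]


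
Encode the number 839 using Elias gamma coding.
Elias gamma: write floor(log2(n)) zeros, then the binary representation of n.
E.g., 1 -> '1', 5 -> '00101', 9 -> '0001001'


num_bits = floor(log2(839)) + 1 = 10
leading_zeros = num_bits - 1 = 9
binary(839) = 1101000111

Elias gamma(839) = '000000000' + '1101000111' = 0000000001101000111 (19 bits)


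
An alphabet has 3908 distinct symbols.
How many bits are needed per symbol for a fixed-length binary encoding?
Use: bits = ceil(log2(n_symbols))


log2(3908) = 11.9322
Bracket: 2^11 = 2048 < 3908 <= 2^12 = 4096
So ceil(log2(3908)) = 12

bits = ceil(log2(3908)) = ceil(11.9322) = 12 bits


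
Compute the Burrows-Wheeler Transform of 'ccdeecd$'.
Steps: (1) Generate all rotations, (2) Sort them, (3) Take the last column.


Rotations (sorted):
  0: $ccdeecd -> last char: d
  1: ccdeecd$ -> last char: $
  2: cd$ccdee -> last char: e
  3: cdeecd$c -> last char: c
  4: d$ccdeec -> last char: c
  5: deecd$cc -> last char: c
  6: ecd$ccde -> last char: e
  7: eecd$ccd -> last char: d


BWT = d$eccced


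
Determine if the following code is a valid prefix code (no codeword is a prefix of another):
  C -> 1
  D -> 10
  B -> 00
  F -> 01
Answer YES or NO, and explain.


Checking each pair (does one codeword prefix another?):
  C='1' vs D='10': prefix -- VIOLATION

NO -- this is NOT a valid prefix code. C (1) is a prefix of D (10).


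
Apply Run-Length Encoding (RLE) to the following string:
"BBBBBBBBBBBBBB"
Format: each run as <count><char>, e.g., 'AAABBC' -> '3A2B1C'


Scanning runs left to right:
  i=0: run of 'B' x 14 -> '14B'

RLE = 14B


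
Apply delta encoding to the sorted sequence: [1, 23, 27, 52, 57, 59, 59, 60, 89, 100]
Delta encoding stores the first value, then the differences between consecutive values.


First value: 1
Deltas:
  23 - 1 = 22
  27 - 23 = 4
  52 - 27 = 25
  57 - 52 = 5
  59 - 57 = 2
  59 - 59 = 0
  60 - 59 = 1
  89 - 60 = 29
  100 - 89 = 11


Delta encoded: [1, 22, 4, 25, 5, 2, 0, 1, 29, 11]


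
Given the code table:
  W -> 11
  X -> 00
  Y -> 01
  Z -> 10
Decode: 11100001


Decoding:
11 -> W
10 -> Z
00 -> X
01 -> Y


Result: WZXY


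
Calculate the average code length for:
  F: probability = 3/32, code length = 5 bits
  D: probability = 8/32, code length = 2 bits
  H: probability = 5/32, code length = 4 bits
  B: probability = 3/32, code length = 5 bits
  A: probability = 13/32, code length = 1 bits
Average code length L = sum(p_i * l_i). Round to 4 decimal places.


Weighted contributions p_i * l_i:
  F: (3/32) * 5 = 15/32
  D: (8/32) * 2 = 16/32
  H: (5/32) * 4 = 20/32
  B: (3/32) * 5 = 15/32
  A: (13/32) * 1 = 13/32
Sum = (15 + 16 + 20 + 15 + 13)/32 = 79/32

L = 79/32 = 2.4688 bits/symbol


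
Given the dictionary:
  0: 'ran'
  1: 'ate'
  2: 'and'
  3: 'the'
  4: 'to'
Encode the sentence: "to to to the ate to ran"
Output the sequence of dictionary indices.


Look up each word in the dictionary:
  'to' -> 4
  'to' -> 4
  'to' -> 4
  'the' -> 3
  'ate' -> 1
  'to' -> 4
  'ran' -> 0

Encoded: [4, 4, 4, 3, 1, 4, 0]


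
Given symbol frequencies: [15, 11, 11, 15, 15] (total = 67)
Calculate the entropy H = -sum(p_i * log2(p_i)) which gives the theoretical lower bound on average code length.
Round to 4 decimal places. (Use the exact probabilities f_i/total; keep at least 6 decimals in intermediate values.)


Per-symbol terms -p_i * log2(p_i) with p_i = f_i/67:
  p = 15/67 = 0.223881: log2(p) = -2.159199, -p*log2(p) = 0.483403
  p = 11/67 = 0.164179: log2(p) = -2.606658, -p*log2(p) = 0.427959
  p = 11/67 = 0.164179: log2(p) = -2.606658, -p*log2(p) = 0.427959
  p = 15/67 = 0.223881: log2(p) = -2.159199, -p*log2(p) = 0.483403
  p = 15/67 = 0.223881: log2(p) = -2.159199, -p*log2(p) = 0.483403
H = 0.483403 + 0.427959 + 0.427959 + 0.483403 + 0.483403 = 2.306127

H = 2.3061 bits/symbol


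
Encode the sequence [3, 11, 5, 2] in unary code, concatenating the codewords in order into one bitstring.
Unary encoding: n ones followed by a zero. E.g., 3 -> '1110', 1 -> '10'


Encode each number as n ones followed by a terminating 0:
  3 -> 1110 (4 bits)
  11 -> 111111111110 (12 bits)
  5 -> 111110 (6 bits)
  2 -> 110 (3 bits)
Total length = 4 + 12 + 6 + 3 = 25 bits.

Unary([3, 11, 5, 2]) = 1110111111111110111110110 (25 bits)


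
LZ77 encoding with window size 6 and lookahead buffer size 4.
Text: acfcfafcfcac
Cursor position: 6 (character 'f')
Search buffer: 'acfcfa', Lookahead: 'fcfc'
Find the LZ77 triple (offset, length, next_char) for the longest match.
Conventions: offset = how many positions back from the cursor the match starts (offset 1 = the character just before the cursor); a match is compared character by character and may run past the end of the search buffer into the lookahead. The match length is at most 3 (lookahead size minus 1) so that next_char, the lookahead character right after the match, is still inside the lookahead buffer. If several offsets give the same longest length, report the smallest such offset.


Try each offset into the search buffer:
  offset=1 (pos 5, char 'a'): match length 0
  offset=2 (pos 4, char 'f'): match length 1
  offset=3 (pos 3, char 'c'): match length 0
  offset=4 (pos 2, char 'f'): match length 3
  offset=5 (pos 1, char 'c'): match length 0
  offset=6 (pos 0, char 'a'): match length 0
Longest match has length 3 at offset 4.
next_char = character at position 6 + 3 = 9 -> 'c'

Best match: offset=4, length=3 (matching 'fcf' starting at position 2)
LZ77 triple: (4, 3, 'c')


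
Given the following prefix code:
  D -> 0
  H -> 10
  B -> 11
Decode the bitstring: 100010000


Decoding step by step:
Bits 10 -> H
Bits 0 -> D
Bits 0 -> D
Bits 10 -> H
Bits 0 -> D
Bits 0 -> D
Bits 0 -> D


Decoded message: HDDHDDD


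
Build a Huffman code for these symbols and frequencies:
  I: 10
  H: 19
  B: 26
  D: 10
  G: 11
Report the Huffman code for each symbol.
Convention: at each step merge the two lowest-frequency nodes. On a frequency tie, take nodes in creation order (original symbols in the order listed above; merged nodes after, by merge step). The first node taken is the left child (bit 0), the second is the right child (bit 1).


Huffman tree construction:
Step 1: Merge I(10) + D(10) = 20
Step 2: Merge G(11) + H(19) = 30
Step 3: Merge (I+D)(20) + B(26) = 46
Step 4: Merge (G+H)(30) + ((I+D)+B)(46) = 76
Read each symbol's code off the tree from the root (left child = 0, right child = 1).

Codes:
  I: 100 (length 3)
  H: 01 (length 2)
  B: 11 (length 2)
  D: 101 (length 3)
  G: 00 (length 2)
Average code length: 172/76 = 2.2632 bits/symbol


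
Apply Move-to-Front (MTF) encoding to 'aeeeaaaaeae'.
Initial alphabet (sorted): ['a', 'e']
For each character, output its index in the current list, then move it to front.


MTF encoding:
'a': index 0 in ['a', 'e'] -> ['a', 'e']
'e': index 1 in ['a', 'e'] -> ['e', 'a']
'e': index 0 in ['e', 'a'] -> ['e', 'a']
'e': index 0 in ['e', 'a'] -> ['e', 'a']
'a': index 1 in ['e', 'a'] -> ['a', 'e']
'a': index 0 in ['a', 'e'] -> ['a', 'e']
'a': index 0 in ['a', 'e'] -> ['a', 'e']
'a': index 0 in ['a', 'e'] -> ['a', 'e']
'e': index 1 in ['a', 'e'] -> ['e', 'a']
'a': index 1 in ['e', 'a'] -> ['a', 'e']
'e': index 1 in ['a', 'e'] -> ['e', 'a']


Output: [0, 1, 0, 0, 1, 0, 0, 0, 1, 1, 1]


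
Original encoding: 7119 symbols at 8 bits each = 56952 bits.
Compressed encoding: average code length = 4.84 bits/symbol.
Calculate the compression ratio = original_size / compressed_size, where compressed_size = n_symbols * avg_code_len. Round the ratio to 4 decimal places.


original_size = n_symbols * orig_bits = 7119 * 8 = 56952 bits
compressed_size = n_symbols * avg_code_len = 7119 * 4.84 = 34455.96 bits
ratio = original_size / compressed_size = 56952 / 34455.96 = 1.6529

Compression ratio = 1.6529


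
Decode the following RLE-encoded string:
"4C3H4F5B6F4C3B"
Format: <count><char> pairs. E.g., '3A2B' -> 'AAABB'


Expanding each <count><char> pair:
  4C -> 'CCCC'
  3H -> 'HHH'
  4F -> 'FFFF'
  5B -> 'BBBBB'
  6F -> 'FFFFFF'
  4C -> 'CCCC'
  3B -> 'BBB'

Decoded = CCCCHHHFFFFBBBBBFFFFFFCCCCBBB


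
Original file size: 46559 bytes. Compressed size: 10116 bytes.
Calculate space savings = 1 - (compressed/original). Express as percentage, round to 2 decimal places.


ratio = compressed/original = 10116/46559 = 0.217273
savings = 1 - ratio = 1 - 0.217273 = 0.782727
as a percentage: 0.782727 * 100 = 78.27%

Space savings = 1 - 10116/46559 = 78.27%


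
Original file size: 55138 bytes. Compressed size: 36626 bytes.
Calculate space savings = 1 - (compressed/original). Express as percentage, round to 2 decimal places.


ratio = compressed/original = 36626/55138 = 0.664261
savings = 1 - ratio = 1 - 0.664261 = 0.335739
as a percentage: 0.335739 * 100 = 33.57%

Space savings = 1 - 36626/55138 = 33.57%


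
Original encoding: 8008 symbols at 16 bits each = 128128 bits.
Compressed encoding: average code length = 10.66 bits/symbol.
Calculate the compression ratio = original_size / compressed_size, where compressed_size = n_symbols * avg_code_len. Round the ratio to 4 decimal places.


original_size = n_symbols * orig_bits = 8008 * 16 = 128128 bits
compressed_size = n_symbols * avg_code_len = 8008 * 10.66 = 85365.28 bits
ratio = original_size / compressed_size = 128128 / 85365.28 = 1.5009

Compression ratio = 1.5009


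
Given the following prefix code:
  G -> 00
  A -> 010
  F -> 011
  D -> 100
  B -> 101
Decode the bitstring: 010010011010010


Decoding step by step:
Bits 010 -> A
Bits 010 -> A
Bits 011 -> F
Bits 010 -> A
Bits 010 -> A


Decoded message: AAFAA


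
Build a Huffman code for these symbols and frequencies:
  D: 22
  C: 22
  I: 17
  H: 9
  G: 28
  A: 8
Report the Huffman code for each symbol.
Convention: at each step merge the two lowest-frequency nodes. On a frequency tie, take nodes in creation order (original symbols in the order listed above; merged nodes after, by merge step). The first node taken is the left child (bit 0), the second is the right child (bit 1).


Huffman tree construction:
Step 1: Merge A(8) + H(9) = 17
Step 2: Merge I(17) + (A+H)(17) = 34
Step 3: Merge D(22) + C(22) = 44
Step 4: Merge G(28) + (I+(A+H))(34) = 62
Step 5: Merge (D+C)(44) + (G+(I+(A+H)))(62) = 106
Read each symbol's code off the tree from the root (left child = 0, right child = 1).

Codes:
  D: 00 (length 2)
  C: 01 (length 2)
  I: 110 (length 3)
  H: 1111 (length 4)
  G: 10 (length 2)
  A: 1110 (length 4)
Average code length: 263/106 = 2.4811 bits/symbol


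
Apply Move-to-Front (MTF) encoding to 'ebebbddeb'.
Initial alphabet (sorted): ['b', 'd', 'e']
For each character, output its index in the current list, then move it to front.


MTF encoding:
'e': index 2 in ['b', 'd', 'e'] -> ['e', 'b', 'd']
'b': index 1 in ['e', 'b', 'd'] -> ['b', 'e', 'd']
'e': index 1 in ['b', 'e', 'd'] -> ['e', 'b', 'd']
'b': index 1 in ['e', 'b', 'd'] -> ['b', 'e', 'd']
'b': index 0 in ['b', 'e', 'd'] -> ['b', 'e', 'd']
'd': index 2 in ['b', 'e', 'd'] -> ['d', 'b', 'e']
'd': index 0 in ['d', 'b', 'e'] -> ['d', 'b', 'e']
'e': index 2 in ['d', 'b', 'e'] -> ['e', 'd', 'b']
'b': index 2 in ['e', 'd', 'b'] -> ['b', 'e', 'd']


Output: [2, 1, 1, 1, 0, 2, 0, 2, 2]


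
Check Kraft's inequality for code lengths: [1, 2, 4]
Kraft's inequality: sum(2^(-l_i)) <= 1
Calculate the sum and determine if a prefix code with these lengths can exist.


Sum = 2^(-1) + 2^(-2) + 2^(-4)
    = 0.5 + 0.25 + 0.0625
    = 13/16 = 0.8125
Since 0.8125 <= 1, Kraft's inequality IS satisfied.
A prefix code with these lengths CAN exist.

Kraft sum = 0.8125. Satisfied.


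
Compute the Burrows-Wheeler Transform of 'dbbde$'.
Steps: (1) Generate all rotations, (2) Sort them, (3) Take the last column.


Rotations (sorted):
  0: $dbbde -> last char: e
  1: bbde$d -> last char: d
  2: bde$db -> last char: b
  3: dbbde$ -> last char: $
  4: de$dbb -> last char: b
  5: e$dbbd -> last char: d


BWT = edb$bd


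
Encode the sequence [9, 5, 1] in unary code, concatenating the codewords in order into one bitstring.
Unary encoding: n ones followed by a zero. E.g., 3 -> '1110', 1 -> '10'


Encode each number as n ones followed by a terminating 0:
  9 -> 1111111110 (10 bits)
  5 -> 111110 (6 bits)
  1 -> 10 (2 bits)
Total length = 10 + 6 + 2 = 18 bits.

Unary([9, 5, 1]) = 111111111011111010 (18 bits)


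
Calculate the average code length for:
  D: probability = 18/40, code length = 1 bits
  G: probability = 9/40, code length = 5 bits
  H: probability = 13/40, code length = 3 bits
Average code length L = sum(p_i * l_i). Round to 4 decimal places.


Weighted contributions p_i * l_i:
  D: (18/40) * 1 = 18/40
  G: (9/40) * 5 = 45/40
  H: (13/40) * 3 = 39/40
Sum = (18 + 45 + 39)/40 = 102/40

L = 102/40 = 2.5500 bits/symbol


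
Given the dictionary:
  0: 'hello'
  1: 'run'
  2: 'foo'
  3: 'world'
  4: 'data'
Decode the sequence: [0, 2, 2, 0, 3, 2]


Look up each index in the dictionary:
  0 -> 'hello'
  2 -> 'foo'
  2 -> 'foo'
  0 -> 'hello'
  3 -> 'world'
  2 -> 'foo'

Decoded: "hello foo foo hello world foo"


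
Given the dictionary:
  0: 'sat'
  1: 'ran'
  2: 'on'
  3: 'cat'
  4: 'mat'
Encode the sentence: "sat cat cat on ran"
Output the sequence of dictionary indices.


Look up each word in the dictionary:
  'sat' -> 0
  'cat' -> 3
  'cat' -> 3
  'on' -> 2
  'ran' -> 1

Encoded: [0, 3, 3, 2, 1]


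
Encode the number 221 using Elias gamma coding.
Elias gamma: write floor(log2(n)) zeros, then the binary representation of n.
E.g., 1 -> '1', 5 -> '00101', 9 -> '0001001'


num_bits = floor(log2(221)) + 1 = 8
leading_zeros = num_bits - 1 = 7
binary(221) = 11011101

Elias gamma(221) = '0000000' + '11011101' = 000000011011101 (15 bits)


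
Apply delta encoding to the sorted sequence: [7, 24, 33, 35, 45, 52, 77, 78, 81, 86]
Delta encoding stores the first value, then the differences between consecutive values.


First value: 7
Deltas:
  24 - 7 = 17
  33 - 24 = 9
  35 - 33 = 2
  45 - 35 = 10
  52 - 45 = 7
  77 - 52 = 25
  78 - 77 = 1
  81 - 78 = 3
  86 - 81 = 5


Delta encoded: [7, 17, 9, 2, 10, 7, 25, 1, 3, 5]


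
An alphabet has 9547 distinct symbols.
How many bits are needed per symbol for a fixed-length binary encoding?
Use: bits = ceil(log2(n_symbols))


log2(9547) = 13.2208
Bracket: 2^13 = 8192 < 9547 <= 2^14 = 16384
So ceil(log2(9547)) = 14

bits = ceil(log2(9547)) = ceil(13.2208) = 14 bits


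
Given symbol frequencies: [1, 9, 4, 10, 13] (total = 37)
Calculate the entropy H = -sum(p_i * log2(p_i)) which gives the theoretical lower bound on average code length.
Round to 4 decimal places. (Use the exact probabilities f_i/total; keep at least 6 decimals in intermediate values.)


Per-symbol terms -p_i * log2(p_i) with p_i = f_i/37:
  p = 1/37 = 0.027027: log2(p) = -5.209453, -p*log2(p) = 0.140796
  p = 9/37 = 0.243243: log2(p) = -2.039528, -p*log2(p) = 0.496101
  p = 4/37 = 0.108108: log2(p) = -3.209453, -p*log2(p) = 0.346968
  p = 10/37 = 0.270270: log2(p) = -1.887525, -p*log2(p) = 0.510142
  p = 13/37 = 0.351351: log2(p) = -1.509014, -p*log2(p) = 0.530194
H = 0.140796 + 0.496101 + 0.346968 + 0.510142 + 0.530194 = 2.024201

H = 2.0242 bits/symbol


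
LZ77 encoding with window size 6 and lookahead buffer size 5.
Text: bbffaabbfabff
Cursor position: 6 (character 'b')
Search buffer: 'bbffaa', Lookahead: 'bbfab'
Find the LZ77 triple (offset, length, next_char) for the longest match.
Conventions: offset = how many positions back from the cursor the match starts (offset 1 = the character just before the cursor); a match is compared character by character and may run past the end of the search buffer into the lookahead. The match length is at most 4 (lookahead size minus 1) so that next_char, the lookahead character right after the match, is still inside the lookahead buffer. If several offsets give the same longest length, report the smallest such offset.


Try each offset into the search buffer:
  offset=1 (pos 5, char 'a'): match length 0
  offset=2 (pos 4, char 'a'): match length 0
  offset=3 (pos 3, char 'f'): match length 0
  offset=4 (pos 2, char 'f'): match length 0
  offset=5 (pos 1, char 'b'): match length 1
  offset=6 (pos 0, char 'b'): match length 3
Longest match has length 3 at offset 6.
next_char = character at position 6 + 3 = 9 -> 'a'

Best match: offset=6, length=3 (matching 'bbf' starting at position 0)
LZ77 triple: (6, 3, 'a')


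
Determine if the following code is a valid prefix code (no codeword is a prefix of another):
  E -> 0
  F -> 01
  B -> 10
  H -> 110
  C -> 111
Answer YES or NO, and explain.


Checking each pair (does one codeword prefix another?):
  E='0' vs F='01': prefix -- VIOLATION

NO -- this is NOT a valid prefix code. E (0) is a prefix of F (01).


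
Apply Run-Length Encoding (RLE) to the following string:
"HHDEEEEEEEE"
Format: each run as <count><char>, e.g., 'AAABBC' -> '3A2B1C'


Scanning runs left to right:
  i=0: run of 'H' x 2 -> '2H'
  i=2: run of 'D' x 1 -> '1D'
  i=3: run of 'E' x 8 -> '8E'

RLE = 2H1D8E


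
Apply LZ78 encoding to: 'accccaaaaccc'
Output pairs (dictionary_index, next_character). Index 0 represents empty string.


LZ78 encoding steps:
Dictionary: {0: ''}
Step 1: w='' (idx 0), next='a' -> output (0, 'a'), add 'a' as idx 1
Step 2: w='' (idx 0), next='c' -> output (0, 'c'), add 'c' as idx 2
Step 3: w='c' (idx 2), next='c' -> output (2, 'c'), add 'cc' as idx 3
Step 4: w='c' (idx 2), next='a' -> output (2, 'a'), add 'ca' as idx 4
Step 5: w='a' (idx 1), next='a' -> output (1, 'a'), add 'aa' as idx 5
Step 6: w='a' (idx 1), next='c' -> output (1, 'c'), add 'ac' as idx 6
Step 7: w='cc' (idx 3), end of input -> output (3, '')


Encoded: [(0, 'a'), (0, 'c'), (2, 'c'), (2, 'a'), (1, 'a'), (1, 'c'), (3, '')]


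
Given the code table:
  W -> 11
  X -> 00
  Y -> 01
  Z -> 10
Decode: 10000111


Decoding:
10 -> Z
00 -> X
01 -> Y
11 -> W


Result: ZXYW


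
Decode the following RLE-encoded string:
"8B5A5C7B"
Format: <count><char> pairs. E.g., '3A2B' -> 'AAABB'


Expanding each <count><char> pair:
  8B -> 'BBBBBBBB'
  5A -> 'AAAAA'
  5C -> 'CCCCC'
  7B -> 'BBBBBBB'

Decoded = BBBBBBBBAAAAACCCCCBBBBBBB


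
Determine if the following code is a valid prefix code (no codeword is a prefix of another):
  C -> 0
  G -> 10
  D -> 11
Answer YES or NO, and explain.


Checking each pair (does one codeword prefix another?):
  C='0' vs G='10': no prefix
  C='0' vs D='11': no prefix
  G='10' vs C='0': no prefix
  G='10' vs D='11': no prefix
  D='11' vs C='0': no prefix
  D='11' vs G='10': no prefix
No violation found over all pairs.

YES -- this is a valid prefix code. No codeword is a prefix of any other codeword.


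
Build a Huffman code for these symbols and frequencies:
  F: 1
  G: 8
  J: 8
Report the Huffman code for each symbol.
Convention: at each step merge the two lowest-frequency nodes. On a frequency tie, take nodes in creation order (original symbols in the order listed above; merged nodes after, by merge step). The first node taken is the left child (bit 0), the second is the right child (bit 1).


Huffman tree construction:
Step 1: Merge F(1) + G(8) = 9
Step 2: Merge J(8) + (F+G)(9) = 17
Read each symbol's code off the tree from the root (left child = 0, right child = 1).

Codes:
  F: 10 (length 2)
  G: 11 (length 2)
  J: 0 (length 1)
Average code length: 26/17 = 1.5294 bits/symbol


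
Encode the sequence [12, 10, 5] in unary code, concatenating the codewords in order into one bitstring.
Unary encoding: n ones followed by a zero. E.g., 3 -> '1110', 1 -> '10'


Encode each number as n ones followed by a terminating 0:
  12 -> 1111111111110 (13 bits)
  10 -> 11111111110 (11 bits)
  5 -> 111110 (6 bits)
Total length = 13 + 11 + 6 = 30 bits.

Unary([12, 10, 5]) = 111111111111011111111110111110 (30 bits)


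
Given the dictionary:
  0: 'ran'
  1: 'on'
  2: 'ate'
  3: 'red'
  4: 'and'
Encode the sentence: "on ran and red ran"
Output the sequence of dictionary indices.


Look up each word in the dictionary:
  'on' -> 1
  'ran' -> 0
  'and' -> 4
  'red' -> 3
  'ran' -> 0

Encoded: [1, 0, 4, 3, 0]


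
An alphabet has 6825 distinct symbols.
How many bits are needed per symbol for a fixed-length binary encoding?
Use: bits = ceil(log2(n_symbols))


log2(6825) = 12.7366
Bracket: 2^12 = 4096 < 6825 <= 2^13 = 8192
So ceil(log2(6825)) = 13

bits = ceil(log2(6825)) = ceil(12.7366) = 13 bits


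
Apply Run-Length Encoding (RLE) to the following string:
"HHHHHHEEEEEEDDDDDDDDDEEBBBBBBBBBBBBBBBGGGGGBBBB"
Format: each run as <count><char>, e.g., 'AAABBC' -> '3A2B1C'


Scanning runs left to right:
  i=0: run of 'H' x 6 -> '6H'
  i=6: run of 'E' x 6 -> '6E'
  i=12: run of 'D' x 9 -> '9D'
  i=21: run of 'E' x 2 -> '2E'
  i=23: run of 'B' x 15 -> '15B'
  i=38: run of 'G' x 5 -> '5G'
  i=43: run of 'B' x 4 -> '4B'

RLE = 6H6E9D2E15B5G4B


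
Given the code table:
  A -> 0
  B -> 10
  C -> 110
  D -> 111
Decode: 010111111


Decoding:
0 -> A
10 -> B
111 -> D
111 -> D


Result: ABDD
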